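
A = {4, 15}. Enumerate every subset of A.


|A| = 2, so |P(A)| = 2^2 = 4
Enumerate subsets by cardinality (0 to 2):
∅, {4}, {15}, {4, 15}

P(A) has 4 subsets: ∅, {4}, {15}, {4, 15}


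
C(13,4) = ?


C(n,k) = n! / (k!(n-k)!)
C(13,4) = 13! / (4!9!)
= 715

C(13,4) = 715


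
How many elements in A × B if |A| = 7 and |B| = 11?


|A × B| = |A| × |B|
= 7 × 11
= 77

|A × B| = 77


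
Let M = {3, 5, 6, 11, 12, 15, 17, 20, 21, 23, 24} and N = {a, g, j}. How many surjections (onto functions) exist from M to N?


n = |M| = 11, k = |N| = 3. Surjections via inclusion-exclusion:
S(n,k) = Σ(-1)^i × C(k,i) × (k-i)^n, i=0 to k
i=0: (-1)^0×C(3,0)×3^11 = 177147
i=1: (-1)^1×C(3,1)×2^11 = -6144
i=2: (-1)^2×C(3,2)×1^11 = 3
i=3: (-1)^3×C(3,3)×0^11 = 0
Total = 171006

Number of surjections = 171006


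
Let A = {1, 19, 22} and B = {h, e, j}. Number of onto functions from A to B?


n = |A| = 3, k = |B| = 3. Surjections via inclusion-exclusion:
S(n,k) = Σ(-1)^i × C(k,i) × (k-i)^n, i=0 to k
i=0: (-1)^0×C(3,0)×3^3 = 27
i=1: (-1)^1×C(3,1)×2^3 = -24
i=2: (-1)^2×C(3,2)×1^3 = 3
i=3: (-1)^3×C(3,3)×0^3 = 0
Total = 6

Number of surjections = 6


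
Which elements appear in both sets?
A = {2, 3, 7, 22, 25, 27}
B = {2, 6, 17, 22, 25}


A ∩ B = elements in both A and B
A = {2, 3, 7, 22, 25, 27}
B = {2, 6, 17, 22, 25}
A ∩ B = {2, 22, 25}

A ∩ B = {2, 22, 25}


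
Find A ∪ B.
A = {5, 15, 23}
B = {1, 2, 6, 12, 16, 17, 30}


A ∪ B = all elements in A or B (or both)
A = {5, 15, 23}
B = {1, 2, 6, 12, 16, 17, 30}
A ∪ B = {1, 2, 5, 6, 12, 15, 16, 17, 23, 30}

A ∪ B = {1, 2, 5, 6, 12, 15, 16, 17, 23, 30}


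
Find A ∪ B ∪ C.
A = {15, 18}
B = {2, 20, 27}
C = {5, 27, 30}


A ∪ B = {2, 15, 18, 20, 27}
(A ∪ B) ∪ C = {2, 5, 15, 18, 20, 27, 30}

A ∪ B ∪ C = {2, 5, 15, 18, 20, 27, 30}


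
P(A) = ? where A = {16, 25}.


|A| = 2, so |P(A)| = 2^2 = 4
Enumerate subsets by cardinality (0 to 2):
∅, {16}, {25}, {16, 25}

P(A) has 4 subsets: ∅, {16}, {25}, {16, 25}


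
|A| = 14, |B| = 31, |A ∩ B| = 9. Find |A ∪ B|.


|A ∪ B| = |A| + |B| - |A ∩ B|
= 14 + 31 - 9
= 36

|A ∪ B| = 36


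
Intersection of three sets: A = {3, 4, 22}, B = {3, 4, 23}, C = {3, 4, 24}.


A ∩ B = {3, 4}
(A ∩ B) ∩ C = {3, 4}

A ∩ B ∩ C = {3, 4}


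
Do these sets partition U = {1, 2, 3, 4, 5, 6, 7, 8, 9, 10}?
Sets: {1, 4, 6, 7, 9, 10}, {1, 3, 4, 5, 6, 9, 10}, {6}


A partition requires: (1) non-empty parts, (2) pairwise disjoint, (3) union = U
Parts: {1, 4, 6, 7, 9, 10}, {1, 3, 4, 5, 6, 9, 10}, {6}
Union of parts: {1, 3, 4, 5, 6, 7, 9, 10}
U = {1, 2, 3, 4, 5, 6, 7, 8, 9, 10}
All non-empty? True
Pairwise disjoint? False
Covers U? False

No, not a valid partition


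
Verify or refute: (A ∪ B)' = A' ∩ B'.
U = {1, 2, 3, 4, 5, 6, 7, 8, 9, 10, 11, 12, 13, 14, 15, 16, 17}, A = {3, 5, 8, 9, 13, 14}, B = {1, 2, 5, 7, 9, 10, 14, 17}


LHS: A ∪ B = {1, 2, 3, 5, 7, 8, 9, 10, 13, 14, 17}
(A ∪ B)' = U \ (A ∪ B) = {4, 6, 11, 12, 15, 16}
A' = {1, 2, 4, 6, 7, 10, 11, 12, 15, 16, 17}, B' = {3, 4, 6, 8, 11, 12, 13, 15, 16}
Claimed RHS: A' ∩ B' = {4, 6, 11, 12, 15, 16}
Identity is VALID: LHS = RHS = {4, 6, 11, 12, 15, 16} ✓

Identity is valid. (A ∪ B)' = A' ∩ B' = {4, 6, 11, 12, 15, 16}


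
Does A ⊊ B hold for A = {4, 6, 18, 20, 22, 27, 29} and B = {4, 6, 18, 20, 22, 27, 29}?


A ⊂ B requires: A ⊆ B AND A ≠ B.
A ⊆ B? Yes
A = B? Yes
A = B, so A is not a PROPER subset.

No, A is not a proper subset of B


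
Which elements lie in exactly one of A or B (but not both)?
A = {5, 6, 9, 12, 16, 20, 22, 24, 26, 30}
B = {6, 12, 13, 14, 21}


A △ B = (A \ B) ∪ (B \ A) = elements in exactly one of A or B
A \ B = {5, 9, 16, 20, 22, 24, 26, 30}
B \ A = {13, 14, 21}
A △ B = {5, 9, 13, 14, 16, 20, 21, 22, 24, 26, 30}

A △ B = {5, 9, 13, 14, 16, 20, 21, 22, 24, 26, 30}


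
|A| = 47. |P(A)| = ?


Number of subsets = 2^n
= 2^47
= 140737488355328

|P(A)| = 140737488355328


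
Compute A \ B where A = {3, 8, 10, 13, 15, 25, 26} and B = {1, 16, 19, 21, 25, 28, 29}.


A \ B = elements in A but not in B
A = {3, 8, 10, 13, 15, 25, 26}
B = {1, 16, 19, 21, 25, 28, 29}
Remove from A any elements in B
A \ B = {3, 8, 10, 13, 15, 26}

A \ B = {3, 8, 10, 13, 15, 26}


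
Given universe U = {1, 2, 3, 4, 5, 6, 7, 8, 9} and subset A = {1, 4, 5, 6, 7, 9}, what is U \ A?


Aᶜ = U \ A = elements in U but not in A
U = {1, 2, 3, 4, 5, 6, 7, 8, 9}
A = {1, 4, 5, 6, 7, 9}
Aᶜ = {2, 3, 8}

Aᶜ = {2, 3, 8}


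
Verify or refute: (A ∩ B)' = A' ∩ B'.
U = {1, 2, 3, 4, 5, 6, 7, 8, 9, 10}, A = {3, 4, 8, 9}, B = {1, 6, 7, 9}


LHS: A ∩ B = {9}
(A ∩ B)' = U \ (A ∩ B) = {1, 2, 3, 4, 5, 6, 7, 8, 10}
A' = {1, 2, 5, 6, 7, 10}, B' = {2, 3, 4, 5, 8, 10}
Claimed RHS: A' ∩ B' = {2, 5, 10}
Identity is INVALID: LHS = {1, 2, 3, 4, 5, 6, 7, 8, 10} but the RHS claimed here equals {2, 5, 10}. The correct form is (A ∩ B)' = A' ∪ B'.

Identity is invalid: (A ∩ B)' = {1, 2, 3, 4, 5, 6, 7, 8, 10} but A' ∩ B' = {2, 5, 10}. The correct De Morgan law is (A ∩ B)' = A' ∪ B'.


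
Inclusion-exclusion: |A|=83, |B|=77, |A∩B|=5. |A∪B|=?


|A ∪ B| = |A| + |B| - |A ∩ B|
= 83 + 77 - 5
= 155

|A ∪ B| = 155


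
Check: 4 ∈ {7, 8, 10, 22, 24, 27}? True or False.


A = {7, 8, 10, 22, 24, 27}
Checking if 4 is in A
4 is not in A → False

4 ∉ A


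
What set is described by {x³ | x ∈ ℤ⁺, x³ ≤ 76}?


Checking each candidate:
Condition: positive perfect cubes ≤ 76
Result = {1, 8, 27, 64}

{1, 8, 27, 64}


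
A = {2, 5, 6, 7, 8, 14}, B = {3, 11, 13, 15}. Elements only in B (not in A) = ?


A = {2, 5, 6, 7, 8, 14}
B = {3, 11, 13, 15}
Region: only in B (not in A)
Elements: {3, 11, 13, 15}

Elements only in B (not in A): {3, 11, 13, 15}


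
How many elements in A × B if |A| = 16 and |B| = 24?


|A × B| = |A| × |B|
= 16 × 24
= 384

|A × B| = 384


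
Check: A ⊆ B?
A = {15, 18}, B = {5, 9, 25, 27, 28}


A ⊆ B means every element of A is in B.
Elements in A not in B: {15, 18}
So A ⊄ B.

No, A ⊄ B


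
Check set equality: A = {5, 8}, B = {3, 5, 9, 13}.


Two sets are equal iff they have exactly the same elements.
A = {5, 8}
B = {3, 5, 9, 13}
Differences: {3, 8, 9, 13}
A ≠ B

No, A ≠ B


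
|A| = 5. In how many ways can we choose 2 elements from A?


C(n,k) = n! / (k!(n-k)!)
C(5,2) = 5! / (2!3!)
= 10

C(5,2) = 10


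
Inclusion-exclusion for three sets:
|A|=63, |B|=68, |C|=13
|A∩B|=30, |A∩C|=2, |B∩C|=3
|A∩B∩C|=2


|A∪B∪C| = |A|+|B|+|C| - |A∩B|-|A∩C|-|B∩C| + |A∩B∩C|
= 63+68+13 - 30-2-3 + 2
= 144 - 35 + 2
= 111

|A ∪ B ∪ C| = 111


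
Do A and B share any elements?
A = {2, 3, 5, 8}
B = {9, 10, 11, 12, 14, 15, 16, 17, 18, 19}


Disjoint means A ∩ B = ∅.
A ∩ B = ∅
A ∩ B = ∅, so A and B are disjoint.

No — A and B share no elements (A ∩ B = ∅), so they are disjoint


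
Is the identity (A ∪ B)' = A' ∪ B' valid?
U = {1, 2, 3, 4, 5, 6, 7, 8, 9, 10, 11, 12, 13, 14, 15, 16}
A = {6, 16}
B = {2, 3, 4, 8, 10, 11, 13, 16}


LHS: A ∪ B = {2, 3, 4, 6, 8, 10, 11, 13, 16}
(A ∪ B)' = U \ (A ∪ B) = {1, 5, 7, 9, 12, 14, 15}
A' = {1, 2, 3, 4, 5, 7, 8, 9, 10, 11, 12, 13, 14, 15}, B' = {1, 5, 6, 7, 9, 12, 14, 15}
Claimed RHS: A' ∪ B' = {1, 2, 3, 4, 5, 6, 7, 8, 9, 10, 11, 12, 13, 14, 15}
Identity is INVALID: LHS = {1, 5, 7, 9, 12, 14, 15} but the RHS claimed here equals {1, 2, 3, 4, 5, 6, 7, 8, 9, 10, 11, 12, 13, 14, 15}. The correct form is (A ∪ B)' = A' ∩ B'.

Identity is invalid: (A ∪ B)' = {1, 5, 7, 9, 12, 14, 15} but A' ∪ B' = {1, 2, 3, 4, 5, 6, 7, 8, 9, 10, 11, 12, 13, 14, 15}. The correct De Morgan law is (A ∪ B)' = A' ∩ B'.


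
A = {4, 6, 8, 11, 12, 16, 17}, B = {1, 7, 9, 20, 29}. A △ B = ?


A △ B = (A \ B) ∪ (B \ A) = elements in exactly one of A or B
A \ B = {4, 6, 8, 11, 12, 16, 17}
B \ A = {1, 7, 9, 20, 29}
A △ B = {1, 4, 6, 7, 8, 9, 11, 12, 16, 17, 20, 29}

A △ B = {1, 4, 6, 7, 8, 9, 11, 12, 16, 17, 20, 29}


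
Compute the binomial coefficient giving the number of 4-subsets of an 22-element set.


C(n,k) = n! / (k!(n-k)!)
C(22,4) = 22! / (4!18!)
= 7315

C(22,4) = 7315


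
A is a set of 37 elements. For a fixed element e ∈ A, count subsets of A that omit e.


Subsets of A avoiding e are subsets of A \ {e}, which has 36 elements.
Count = 2^(n-1) = 2^36
= 68719476736

Number of subsets avoiding e = 68719476736


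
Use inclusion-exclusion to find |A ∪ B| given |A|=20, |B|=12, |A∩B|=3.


|A ∪ B| = |A| + |B| - |A ∩ B|
= 20 + 12 - 3
= 29

|A ∪ B| = 29


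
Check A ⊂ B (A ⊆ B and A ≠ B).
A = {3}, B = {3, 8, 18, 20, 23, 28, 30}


A ⊂ B requires: A ⊆ B AND A ≠ B.
A ⊆ B? Yes
A = B? No
A ⊂ B: Yes (A is a proper subset of B)

Yes, A ⊂ B


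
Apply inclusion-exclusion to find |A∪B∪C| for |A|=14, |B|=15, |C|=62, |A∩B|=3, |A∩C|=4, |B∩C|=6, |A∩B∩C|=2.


|A∪B∪C| = |A|+|B|+|C| - |A∩B|-|A∩C|-|B∩C| + |A∩B∩C|
= 14+15+62 - 3-4-6 + 2
= 91 - 13 + 2
= 80

|A ∪ B ∪ C| = 80


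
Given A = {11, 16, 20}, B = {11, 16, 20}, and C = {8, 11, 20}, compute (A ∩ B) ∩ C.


A ∩ B = {11, 16, 20}
(A ∩ B) ∩ C = {11, 20}

A ∩ B ∩ C = {11, 20}


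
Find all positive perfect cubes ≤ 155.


Checking each candidate:
Condition: positive perfect cubes ≤ 155
Result = {1, 8, 27, 64, 125}

{1, 8, 27, 64, 125}


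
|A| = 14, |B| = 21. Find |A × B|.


|A × B| = |A| × |B|
= 14 × 21
= 294

|A × B| = 294


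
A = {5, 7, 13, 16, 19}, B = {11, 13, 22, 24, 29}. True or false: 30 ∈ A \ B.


A = {5, 7, 13, 16, 19}, B = {11, 13, 22, 24, 29}
A \ B = elements in A but not in B
A \ B = {5, 7, 16, 19}
Checking if 30 ∈ A \ B
30 is not in A \ B → False

30 ∉ A \ B


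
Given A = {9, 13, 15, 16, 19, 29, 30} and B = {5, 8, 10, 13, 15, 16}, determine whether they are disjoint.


Disjoint means A ∩ B = ∅.
A ∩ B = {13, 15, 16}
A ∩ B ≠ ∅, so A and B are NOT disjoint.

No, A and B are not disjoint (A ∩ B = {13, 15, 16})


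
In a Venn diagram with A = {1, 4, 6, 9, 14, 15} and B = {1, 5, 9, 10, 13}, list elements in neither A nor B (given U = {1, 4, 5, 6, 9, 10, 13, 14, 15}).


A = {1, 4, 6, 9, 14, 15}
B = {1, 5, 9, 10, 13}
Region: in neither A nor B (given U = {1, 4, 5, 6, 9, 10, 13, 14, 15})
Elements: ∅

Elements in neither A nor B (given U = {1, 4, 5, 6, 9, 10, 13, 14, 15}): ∅


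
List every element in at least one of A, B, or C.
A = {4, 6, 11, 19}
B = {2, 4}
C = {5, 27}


A ∪ B = {2, 4, 6, 11, 19}
(A ∪ B) ∪ C = {2, 4, 5, 6, 11, 19, 27}

A ∪ B ∪ C = {2, 4, 5, 6, 11, 19, 27}


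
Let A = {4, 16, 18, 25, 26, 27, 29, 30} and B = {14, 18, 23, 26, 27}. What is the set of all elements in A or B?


A ∪ B = all elements in A or B (or both)
A = {4, 16, 18, 25, 26, 27, 29, 30}
B = {14, 18, 23, 26, 27}
A ∪ B = {4, 14, 16, 18, 23, 25, 26, 27, 29, 30}

A ∪ B = {4, 14, 16, 18, 23, 25, 26, 27, 29, 30}


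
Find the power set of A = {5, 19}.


|A| = 2, so |P(A)| = 2^2 = 4
Enumerate subsets by cardinality (0 to 2):
∅, {5}, {19}, {5, 19}

P(A) has 4 subsets: ∅, {5}, {19}, {5, 19}


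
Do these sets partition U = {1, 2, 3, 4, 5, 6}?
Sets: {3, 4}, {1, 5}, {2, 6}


A partition requires: (1) non-empty parts, (2) pairwise disjoint, (3) union = U
Parts: {3, 4}, {1, 5}, {2, 6}
Union of parts: {1, 2, 3, 4, 5, 6}
U = {1, 2, 3, 4, 5, 6}
All non-empty? True
Pairwise disjoint? True
Covers U? True

Yes, valid partition


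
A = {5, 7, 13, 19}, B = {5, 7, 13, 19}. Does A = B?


Two sets are equal iff they have exactly the same elements.
A = {5, 7, 13, 19}
B = {5, 7, 13, 19}
Same elements → A = B

Yes, A = B


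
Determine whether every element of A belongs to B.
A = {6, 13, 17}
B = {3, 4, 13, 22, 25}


A ⊆ B means every element of A is in B.
Elements in A not in B: {6, 17}
So A ⊄ B.

No, A ⊄ B


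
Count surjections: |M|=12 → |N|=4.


n = |M| = 12, k = |N| = 4. Surjections via inclusion-exclusion:
S(n,k) = Σ(-1)^i × C(k,i) × (k-i)^n, i=0 to k
i=0: (-1)^0×C(4,0)×4^12 = 16777216
i=1: (-1)^1×C(4,1)×3^12 = -2125764
i=2: (-1)^2×C(4,2)×2^12 = 24576
i=3: (-1)^3×C(4,3)×1^12 = -4
i=4: (-1)^4×C(4,4)×0^12 = 0
Total = 14676024

Number of surjections = 14676024


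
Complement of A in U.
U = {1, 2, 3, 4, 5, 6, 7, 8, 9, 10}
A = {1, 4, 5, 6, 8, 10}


Aᶜ = U \ A = elements in U but not in A
U = {1, 2, 3, 4, 5, 6, 7, 8, 9, 10}
A = {1, 4, 5, 6, 8, 10}
Aᶜ = {2, 3, 7, 9}

Aᶜ = {2, 3, 7, 9}


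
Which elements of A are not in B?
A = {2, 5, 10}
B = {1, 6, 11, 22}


A \ B = elements in A but not in B
A = {2, 5, 10}
B = {1, 6, 11, 22}
Remove from A any elements in B
A \ B = {2, 5, 10}

A \ B = {2, 5, 10}


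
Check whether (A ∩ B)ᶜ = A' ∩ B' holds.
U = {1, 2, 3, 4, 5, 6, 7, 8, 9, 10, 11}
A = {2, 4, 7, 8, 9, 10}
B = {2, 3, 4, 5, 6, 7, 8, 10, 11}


LHS: A ∩ B = {2, 4, 7, 8, 10}
(A ∩ B)' = U \ (A ∩ B) = {1, 3, 5, 6, 9, 11}
A' = {1, 3, 5, 6, 11}, B' = {1, 9}
Claimed RHS: A' ∩ B' = {1}
Identity is INVALID: LHS = {1, 3, 5, 6, 9, 11} but the RHS claimed here equals {1}. The correct form is (A ∩ B)' = A' ∪ B'.

Identity is invalid: (A ∩ B)' = {1, 3, 5, 6, 9, 11} but A' ∩ B' = {1}. The correct De Morgan law is (A ∩ B)' = A' ∪ B'.


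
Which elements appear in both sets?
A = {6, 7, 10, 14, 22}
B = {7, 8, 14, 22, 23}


A ∩ B = elements in both A and B
A = {6, 7, 10, 14, 22}
B = {7, 8, 14, 22, 23}
A ∩ B = {7, 14, 22}

A ∩ B = {7, 14, 22}


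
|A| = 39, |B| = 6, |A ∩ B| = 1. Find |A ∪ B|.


|A ∪ B| = |A| + |B| - |A ∩ B|
= 39 + 6 - 1
= 44

|A ∪ B| = 44


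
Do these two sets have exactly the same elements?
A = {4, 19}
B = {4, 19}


Two sets are equal iff they have exactly the same elements.
A = {4, 19}
B = {4, 19}
Same elements → A = B

Yes, A = B


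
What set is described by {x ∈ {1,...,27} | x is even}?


Checking each candidate:
Condition: even numbers in {1,...,27}
Result = {2, 4, 6, 8, 10, 12, 14, 16, 18, 20, 22, 24, 26}

{2, 4, 6, 8, 10, 12, 14, 16, 18, 20, 22, 24, 26}


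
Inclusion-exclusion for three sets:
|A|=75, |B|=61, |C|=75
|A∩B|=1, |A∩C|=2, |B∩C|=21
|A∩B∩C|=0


|A∪B∪C| = |A|+|B|+|C| - |A∩B|-|A∩C|-|B∩C| + |A∩B∩C|
= 75+61+75 - 1-2-21 + 0
= 211 - 24 + 0
= 187

|A ∪ B ∪ C| = 187


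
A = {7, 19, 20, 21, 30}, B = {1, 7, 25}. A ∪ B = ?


A ∪ B = all elements in A or B (or both)
A = {7, 19, 20, 21, 30}
B = {1, 7, 25}
A ∪ B = {1, 7, 19, 20, 21, 25, 30}

A ∪ B = {1, 7, 19, 20, 21, 25, 30}


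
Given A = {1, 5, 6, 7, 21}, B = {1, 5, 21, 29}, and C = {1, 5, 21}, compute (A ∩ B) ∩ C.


A ∩ B = {1, 5, 21}
(A ∩ B) ∩ C = {1, 5, 21}

A ∩ B ∩ C = {1, 5, 21}


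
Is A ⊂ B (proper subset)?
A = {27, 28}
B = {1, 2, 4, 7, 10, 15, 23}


A ⊂ B requires: A ⊆ B AND A ≠ B.
A ⊆ B? No
A ⊄ B, so A is not a proper subset.

No, A is not a proper subset of B


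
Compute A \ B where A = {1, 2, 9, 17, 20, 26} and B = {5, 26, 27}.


A \ B = elements in A but not in B
A = {1, 2, 9, 17, 20, 26}
B = {5, 26, 27}
Remove from A any elements in B
A \ B = {1, 2, 9, 17, 20}

A \ B = {1, 2, 9, 17, 20}


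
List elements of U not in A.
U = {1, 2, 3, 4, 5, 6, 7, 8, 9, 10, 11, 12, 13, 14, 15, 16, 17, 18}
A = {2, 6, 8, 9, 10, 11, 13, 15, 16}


Aᶜ = U \ A = elements in U but not in A
U = {1, 2, 3, 4, 5, 6, 7, 8, 9, 10, 11, 12, 13, 14, 15, 16, 17, 18}
A = {2, 6, 8, 9, 10, 11, 13, 15, 16}
Aᶜ = {1, 3, 4, 5, 7, 12, 14, 17, 18}

Aᶜ = {1, 3, 4, 5, 7, 12, 14, 17, 18}


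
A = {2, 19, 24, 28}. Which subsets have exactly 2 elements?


|A| = 4, so A has C(4,2) = 6 subsets of size 2.
Enumerate by choosing 2 elements from A at a time:
{2, 19}, {2, 24}, {2, 28}, {19, 24}, {19, 28}, {24, 28}

2-element subsets (6 total): {2, 19}, {2, 24}, {2, 28}, {19, 24}, {19, 28}, {24, 28}


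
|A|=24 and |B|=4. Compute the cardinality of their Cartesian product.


|A × B| = |A| × |B|
= 24 × 4
= 96

|A × B| = 96


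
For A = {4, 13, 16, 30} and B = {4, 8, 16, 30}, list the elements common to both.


A ∩ B = elements in both A and B
A = {4, 13, 16, 30}
B = {4, 8, 16, 30}
A ∩ B = {4, 16, 30}

A ∩ B = {4, 16, 30}


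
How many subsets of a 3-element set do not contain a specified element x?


Subsets of A avoiding x are subsets of A \ {x}, which has 2 elements.
Count = 2^(n-1) = 2^2
= 4

Number of subsets avoiding x = 4


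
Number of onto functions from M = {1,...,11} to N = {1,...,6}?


n = |M| = 11, k = |N| = 6. Surjections via inclusion-exclusion:
S(n,k) = Σ(-1)^i × C(k,i) × (k-i)^n, i=0 to k
i=0: (-1)^0×C(6,0)×6^11 = 362797056
i=1: (-1)^1×C(6,1)×5^11 = -292968750
i=2: (-1)^2×C(6,2)×4^11 = 62914560
i=3: (-1)^3×C(6,3)×3^11 = -3542940
i=4: (-1)^4×C(6,4)×2^11 = 30720
i=5: (-1)^5×C(6,5)×1^11 = -6
i=6: (-1)^6×C(6,6)×0^11 = 0
Total = 129230640

Number of surjections = 129230640


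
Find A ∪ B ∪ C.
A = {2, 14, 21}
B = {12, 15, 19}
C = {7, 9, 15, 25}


A ∪ B = {2, 12, 14, 15, 19, 21}
(A ∪ B) ∪ C = {2, 7, 9, 12, 14, 15, 19, 21, 25}

A ∪ B ∪ C = {2, 7, 9, 12, 14, 15, 19, 21, 25}


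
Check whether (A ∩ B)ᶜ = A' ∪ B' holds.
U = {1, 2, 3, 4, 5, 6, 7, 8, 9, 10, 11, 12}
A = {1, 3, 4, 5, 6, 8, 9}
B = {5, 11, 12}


LHS: A ∩ B = {5}
(A ∩ B)' = U \ (A ∩ B) = {1, 2, 3, 4, 6, 7, 8, 9, 10, 11, 12}
A' = {2, 7, 10, 11, 12}, B' = {1, 2, 3, 4, 6, 7, 8, 9, 10}
Claimed RHS: A' ∪ B' = {1, 2, 3, 4, 6, 7, 8, 9, 10, 11, 12}
Identity is VALID: LHS = RHS = {1, 2, 3, 4, 6, 7, 8, 9, 10, 11, 12} ✓

Identity is valid. (A ∩ B)' = A' ∪ B' = {1, 2, 3, 4, 6, 7, 8, 9, 10, 11, 12}


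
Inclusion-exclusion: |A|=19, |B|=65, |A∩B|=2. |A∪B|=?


|A ∪ B| = |A| + |B| - |A ∩ B|
= 19 + 65 - 2
= 82

|A ∪ B| = 82


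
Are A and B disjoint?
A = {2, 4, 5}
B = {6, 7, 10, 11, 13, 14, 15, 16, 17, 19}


Disjoint means A ∩ B = ∅.
A ∩ B = ∅
A ∩ B = ∅, so A and B are disjoint.

Yes, A and B are disjoint


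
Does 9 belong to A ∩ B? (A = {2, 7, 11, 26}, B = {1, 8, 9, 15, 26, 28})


A = {2, 7, 11, 26}, B = {1, 8, 9, 15, 26, 28}
A ∩ B = elements in both A and B
A ∩ B = {26}
Checking if 9 ∈ A ∩ B
9 is not in A ∩ B → False

9 ∉ A ∩ B


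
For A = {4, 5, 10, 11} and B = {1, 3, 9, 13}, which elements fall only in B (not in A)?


A = {4, 5, 10, 11}
B = {1, 3, 9, 13}
Region: only in B (not in A)
Elements: {1, 3, 9, 13}

Elements only in B (not in A): {1, 3, 9, 13}


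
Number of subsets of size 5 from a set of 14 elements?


C(n,k) = n! / (k!(n-k)!)
C(14,5) = 14! / (5!9!)
= 2002

C(14,5) = 2002


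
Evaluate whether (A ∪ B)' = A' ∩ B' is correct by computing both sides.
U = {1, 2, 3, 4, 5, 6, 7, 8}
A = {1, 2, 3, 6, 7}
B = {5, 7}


LHS: A ∪ B = {1, 2, 3, 5, 6, 7}
(A ∪ B)' = U \ (A ∪ B) = {4, 8}
A' = {4, 5, 8}, B' = {1, 2, 3, 4, 6, 8}
Claimed RHS: A' ∩ B' = {4, 8}
Identity is VALID: LHS = RHS = {4, 8} ✓

Identity is valid. (A ∪ B)' = A' ∩ B' = {4, 8}


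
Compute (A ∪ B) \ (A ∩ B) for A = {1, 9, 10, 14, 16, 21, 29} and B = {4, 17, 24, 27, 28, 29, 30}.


A △ B = (A \ B) ∪ (B \ A) = elements in exactly one of A or B
A \ B = {1, 9, 10, 14, 16, 21}
B \ A = {4, 17, 24, 27, 28, 30}
A △ B = {1, 4, 9, 10, 14, 16, 17, 21, 24, 27, 28, 30}

A △ B = {1, 4, 9, 10, 14, 16, 17, 21, 24, 27, 28, 30}


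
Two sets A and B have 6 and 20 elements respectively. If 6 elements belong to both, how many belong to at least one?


|A ∪ B| = |A| + |B| - |A ∩ B|
= 6 + 20 - 6
= 20

|A ∪ B| = 20


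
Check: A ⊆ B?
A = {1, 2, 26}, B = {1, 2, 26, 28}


A ⊆ B means every element of A is in B.
All elements of A are in B.
So A ⊆ B.

Yes, A ⊆ B


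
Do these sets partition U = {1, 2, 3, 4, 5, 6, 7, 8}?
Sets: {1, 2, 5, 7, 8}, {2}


A partition requires: (1) non-empty parts, (2) pairwise disjoint, (3) union = U
Parts: {1, 2, 5, 7, 8}, {2}
Union of parts: {1, 2, 5, 7, 8}
U = {1, 2, 3, 4, 5, 6, 7, 8}
All non-empty? True
Pairwise disjoint? False
Covers U? False

No, not a valid partition


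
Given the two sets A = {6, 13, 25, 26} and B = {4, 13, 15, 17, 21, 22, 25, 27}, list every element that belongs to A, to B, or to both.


A ∪ B = all elements in A or B (or both)
A = {6, 13, 25, 26}
B = {4, 13, 15, 17, 21, 22, 25, 27}
A ∪ B = {4, 6, 13, 15, 17, 21, 22, 25, 26, 27}

A ∪ B = {4, 6, 13, 15, 17, 21, 22, 25, 26, 27}


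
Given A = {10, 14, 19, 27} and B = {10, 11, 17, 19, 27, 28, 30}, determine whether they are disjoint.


Disjoint means A ∩ B = ∅.
A ∩ B = {10, 19, 27}
A ∩ B ≠ ∅, so A and B are NOT disjoint.

No, A and B are not disjoint (A ∩ B = {10, 19, 27})


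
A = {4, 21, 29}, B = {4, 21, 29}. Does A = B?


Two sets are equal iff they have exactly the same elements.
A = {4, 21, 29}
B = {4, 21, 29}
Same elements → A = B

Yes, A = B


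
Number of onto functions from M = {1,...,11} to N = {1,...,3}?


n = |M| = 11, k = |N| = 3. Surjections via inclusion-exclusion:
S(n,k) = Σ(-1)^i × C(k,i) × (k-i)^n, i=0 to k
i=0: (-1)^0×C(3,0)×3^11 = 177147
i=1: (-1)^1×C(3,1)×2^11 = -6144
i=2: (-1)^2×C(3,2)×1^11 = 3
i=3: (-1)^3×C(3,3)×0^11 = 0
Total = 171006

Number of surjections = 171006


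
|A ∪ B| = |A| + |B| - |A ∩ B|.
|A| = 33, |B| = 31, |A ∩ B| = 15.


|A ∪ B| = |A| + |B| - |A ∩ B|
= 33 + 31 - 15
= 49

|A ∪ B| = 49


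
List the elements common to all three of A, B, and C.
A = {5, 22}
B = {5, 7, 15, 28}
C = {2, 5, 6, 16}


A ∩ B = {5}
(A ∩ B) ∩ C = {5}

A ∩ B ∩ C = {5}


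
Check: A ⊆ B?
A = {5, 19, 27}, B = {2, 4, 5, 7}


A ⊆ B means every element of A is in B.
Elements in A not in B: {19, 27}
So A ⊄ B.

No, A ⊄ B


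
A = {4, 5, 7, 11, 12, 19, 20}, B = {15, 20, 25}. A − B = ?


A \ B = elements in A but not in B
A = {4, 5, 7, 11, 12, 19, 20}
B = {15, 20, 25}
Remove from A any elements in B
A \ B = {4, 5, 7, 11, 12, 19}

A \ B = {4, 5, 7, 11, 12, 19}


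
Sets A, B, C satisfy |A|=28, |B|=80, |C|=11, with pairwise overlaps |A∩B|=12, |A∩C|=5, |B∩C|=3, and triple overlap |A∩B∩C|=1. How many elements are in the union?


|A∪B∪C| = |A|+|B|+|C| - |A∩B|-|A∩C|-|B∩C| + |A∩B∩C|
= 28+80+11 - 12-5-3 + 1
= 119 - 20 + 1
= 100

|A ∪ B ∪ C| = 100


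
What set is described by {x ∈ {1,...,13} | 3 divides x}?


Checking each candidate:
Condition: multiples of 3 in {1,...,13}
Result = {3, 6, 9, 12}

{3, 6, 9, 12}


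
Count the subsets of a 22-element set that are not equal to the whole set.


Total subsets = 2^n = 2^22 = 4194304
Proper subsets exclude the set itself: 2^n - 1
= 4194304 - 1
= 4194303

Number of proper subsets = 4194303


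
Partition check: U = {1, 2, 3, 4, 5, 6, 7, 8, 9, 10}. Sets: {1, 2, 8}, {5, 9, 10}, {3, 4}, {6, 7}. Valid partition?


A partition requires: (1) non-empty parts, (2) pairwise disjoint, (3) union = U
Parts: {1, 2, 8}, {5, 9, 10}, {3, 4}, {6, 7}
Union of parts: {1, 2, 3, 4, 5, 6, 7, 8, 9, 10}
U = {1, 2, 3, 4, 5, 6, 7, 8, 9, 10}
All non-empty? True
Pairwise disjoint? True
Covers U? True

Yes, valid partition


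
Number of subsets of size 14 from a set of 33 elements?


C(n,k) = n! / (k!(n-k)!)
C(33,14) = 33! / (14!19!)
= 818809200

C(33,14) = 818809200


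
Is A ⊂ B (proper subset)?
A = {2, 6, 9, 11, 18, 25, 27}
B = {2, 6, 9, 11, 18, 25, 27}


A ⊂ B requires: A ⊆ B AND A ≠ B.
A ⊆ B? Yes
A = B? Yes
A = B, so A is not a PROPER subset.

No, A is not a proper subset of B


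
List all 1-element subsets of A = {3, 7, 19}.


|A| = 3, so A has C(3,1) = 3 subsets of size 1.
Enumerate by choosing 1 elements from A at a time:
{3}, {7}, {19}

1-element subsets (3 total): {3}, {7}, {19}


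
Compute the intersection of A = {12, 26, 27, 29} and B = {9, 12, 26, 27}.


A ∩ B = elements in both A and B
A = {12, 26, 27, 29}
B = {9, 12, 26, 27}
A ∩ B = {12, 26, 27}

A ∩ B = {12, 26, 27}


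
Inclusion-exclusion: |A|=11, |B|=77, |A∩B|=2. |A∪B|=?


|A ∪ B| = |A| + |B| - |A ∩ B|
= 11 + 77 - 2
= 86

|A ∪ B| = 86


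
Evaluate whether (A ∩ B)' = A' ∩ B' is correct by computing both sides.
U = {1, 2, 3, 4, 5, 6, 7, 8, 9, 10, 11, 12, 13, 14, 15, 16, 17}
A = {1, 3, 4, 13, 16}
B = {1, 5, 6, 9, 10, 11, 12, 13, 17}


LHS: A ∩ B = {1, 13}
(A ∩ B)' = U \ (A ∩ B) = {2, 3, 4, 5, 6, 7, 8, 9, 10, 11, 12, 14, 15, 16, 17}
A' = {2, 5, 6, 7, 8, 9, 10, 11, 12, 14, 15, 17}, B' = {2, 3, 4, 7, 8, 14, 15, 16}
Claimed RHS: A' ∩ B' = {2, 7, 8, 14, 15}
Identity is INVALID: LHS = {2, 3, 4, 5, 6, 7, 8, 9, 10, 11, 12, 14, 15, 16, 17} but the RHS claimed here equals {2, 7, 8, 14, 15}. The correct form is (A ∩ B)' = A' ∪ B'.

Identity is invalid: (A ∩ B)' = {2, 3, 4, 5, 6, 7, 8, 9, 10, 11, 12, 14, 15, 16, 17} but A' ∩ B' = {2, 7, 8, 14, 15}. The correct De Morgan law is (A ∩ B)' = A' ∪ B'.


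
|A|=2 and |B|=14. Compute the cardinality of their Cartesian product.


|A × B| = |A| × |B|
= 2 × 14
= 28

|A × B| = 28


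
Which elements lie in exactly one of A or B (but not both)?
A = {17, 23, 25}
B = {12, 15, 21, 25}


A △ B = (A \ B) ∪ (B \ A) = elements in exactly one of A or B
A \ B = {17, 23}
B \ A = {12, 15, 21}
A △ B = {12, 15, 17, 21, 23}

A △ B = {12, 15, 17, 21, 23}


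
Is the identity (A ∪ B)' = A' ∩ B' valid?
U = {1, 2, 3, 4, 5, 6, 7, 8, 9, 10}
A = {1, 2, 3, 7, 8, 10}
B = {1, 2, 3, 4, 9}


LHS: A ∪ B = {1, 2, 3, 4, 7, 8, 9, 10}
(A ∪ B)' = U \ (A ∪ B) = {5, 6}
A' = {4, 5, 6, 9}, B' = {5, 6, 7, 8, 10}
Claimed RHS: A' ∩ B' = {5, 6}
Identity is VALID: LHS = RHS = {5, 6} ✓

Identity is valid. (A ∪ B)' = A' ∩ B' = {5, 6}


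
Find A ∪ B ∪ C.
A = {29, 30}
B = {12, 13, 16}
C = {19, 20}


A ∪ B = {12, 13, 16, 29, 30}
(A ∪ B) ∪ C = {12, 13, 16, 19, 20, 29, 30}

A ∪ B ∪ C = {12, 13, 16, 19, 20, 29, 30}


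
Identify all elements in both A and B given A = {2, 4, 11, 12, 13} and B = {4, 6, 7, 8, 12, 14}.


A = {2, 4, 11, 12, 13}
B = {4, 6, 7, 8, 12, 14}
Region: in both A and B
Elements: {4, 12}

Elements in both A and B: {4, 12}


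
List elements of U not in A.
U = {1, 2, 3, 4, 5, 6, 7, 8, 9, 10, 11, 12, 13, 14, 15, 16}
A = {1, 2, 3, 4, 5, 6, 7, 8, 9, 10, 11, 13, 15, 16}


Aᶜ = U \ A = elements in U but not in A
U = {1, 2, 3, 4, 5, 6, 7, 8, 9, 10, 11, 12, 13, 14, 15, 16}
A = {1, 2, 3, 4, 5, 6, 7, 8, 9, 10, 11, 13, 15, 16}
Aᶜ = {12, 14}

Aᶜ = {12, 14}


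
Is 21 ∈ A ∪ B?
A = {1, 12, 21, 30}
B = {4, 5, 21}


A = {1, 12, 21, 30}, B = {4, 5, 21}
A ∪ B = all elements in A or B
A ∪ B = {1, 4, 5, 12, 21, 30}
Checking if 21 ∈ A ∪ B
21 is in A ∪ B → True

21 ∈ A ∪ B


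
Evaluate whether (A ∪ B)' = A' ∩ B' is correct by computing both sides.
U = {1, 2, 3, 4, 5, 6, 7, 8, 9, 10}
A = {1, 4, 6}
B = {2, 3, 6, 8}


LHS: A ∪ B = {1, 2, 3, 4, 6, 8}
(A ∪ B)' = U \ (A ∪ B) = {5, 7, 9, 10}
A' = {2, 3, 5, 7, 8, 9, 10}, B' = {1, 4, 5, 7, 9, 10}
Claimed RHS: A' ∩ B' = {5, 7, 9, 10}
Identity is VALID: LHS = RHS = {5, 7, 9, 10} ✓

Identity is valid. (A ∪ B)' = A' ∩ B' = {5, 7, 9, 10}


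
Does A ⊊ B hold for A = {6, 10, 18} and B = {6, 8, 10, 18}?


A ⊂ B requires: A ⊆ B AND A ≠ B.
A ⊆ B? Yes
A = B? No
A ⊂ B: Yes (A is a proper subset of B)

Yes, A ⊂ B


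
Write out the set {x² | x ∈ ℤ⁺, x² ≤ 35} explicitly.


Checking each candidate:
Condition: positive perfect squares ≤ 35
Result = {1, 4, 9, 16, 25}

{1, 4, 9, 16, 25}


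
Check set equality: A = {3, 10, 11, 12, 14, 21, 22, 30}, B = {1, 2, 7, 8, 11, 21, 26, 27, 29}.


Two sets are equal iff they have exactly the same elements.
A = {3, 10, 11, 12, 14, 21, 22, 30}
B = {1, 2, 7, 8, 11, 21, 26, 27, 29}
Differences: {1, 2, 3, 7, 8, 10, 12, 14, 22, 26, 27, 29, 30}
A ≠ B

No, A ≠ B


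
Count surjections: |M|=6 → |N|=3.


n = |M| = 6, k = |N| = 3. Surjections via inclusion-exclusion:
S(n,k) = Σ(-1)^i × C(k,i) × (k-i)^n, i=0 to k
i=0: (-1)^0×C(3,0)×3^6 = 729
i=1: (-1)^1×C(3,1)×2^6 = -192
i=2: (-1)^2×C(3,2)×1^6 = 3
i=3: (-1)^3×C(3,3)×0^6 = 0
Total = 540

Number of surjections = 540


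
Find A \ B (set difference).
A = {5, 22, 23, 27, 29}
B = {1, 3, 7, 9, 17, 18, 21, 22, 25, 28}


A \ B = elements in A but not in B
A = {5, 22, 23, 27, 29}
B = {1, 3, 7, 9, 17, 18, 21, 22, 25, 28}
Remove from A any elements in B
A \ B = {5, 23, 27, 29}

A \ B = {5, 23, 27, 29}


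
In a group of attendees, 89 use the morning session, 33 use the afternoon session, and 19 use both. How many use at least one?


|A ∪ B| = |A| + |B| - |A ∩ B|
= 89 + 33 - 19
= 103

|A ∪ B| = 103


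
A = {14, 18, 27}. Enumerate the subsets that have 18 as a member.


A subset of A contains 18 iff the remaining 2 elements form any subset of A \ {18}.
Count: 2^(n-1) = 2^2 = 4
Subsets containing 18: {18}, {14, 18}, {18, 27}, {14, 18, 27}

Subsets containing 18 (4 total): {18}, {14, 18}, {18, 27}, {14, 18, 27}


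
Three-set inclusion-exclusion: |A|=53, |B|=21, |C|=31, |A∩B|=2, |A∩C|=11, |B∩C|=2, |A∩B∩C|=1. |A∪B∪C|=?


|A∪B∪C| = |A|+|B|+|C| - |A∩B|-|A∩C|-|B∩C| + |A∩B∩C|
= 53+21+31 - 2-11-2 + 1
= 105 - 15 + 1
= 91

|A ∪ B ∪ C| = 91


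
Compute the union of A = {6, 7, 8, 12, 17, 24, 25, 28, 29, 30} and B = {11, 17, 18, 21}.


A ∪ B = all elements in A or B (or both)
A = {6, 7, 8, 12, 17, 24, 25, 28, 29, 30}
B = {11, 17, 18, 21}
A ∪ B = {6, 7, 8, 11, 12, 17, 18, 21, 24, 25, 28, 29, 30}

A ∪ B = {6, 7, 8, 11, 12, 17, 18, 21, 24, 25, 28, 29, 30}


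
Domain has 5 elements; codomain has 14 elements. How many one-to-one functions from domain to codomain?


An injection sends each of |A| = 5 inputs to a distinct output in B.
# injections = |B|·(|B|-1)·…·(|B|-|A|+1) = 14! / (14 - 5)!
= 14 × 13 × 12 × 11 × 10
= 240240

Number of injections = 240240


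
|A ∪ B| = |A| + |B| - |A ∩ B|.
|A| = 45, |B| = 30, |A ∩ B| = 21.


|A ∪ B| = |A| + |B| - |A ∩ B|
= 45 + 30 - 21
= 54

|A ∪ B| = 54


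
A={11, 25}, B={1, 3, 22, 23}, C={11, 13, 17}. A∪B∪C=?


A ∪ B = {1, 3, 11, 22, 23, 25}
(A ∪ B) ∪ C = {1, 3, 11, 13, 17, 22, 23, 25}

A ∪ B ∪ C = {1, 3, 11, 13, 17, 22, 23, 25}


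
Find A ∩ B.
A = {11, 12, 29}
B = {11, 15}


A ∩ B = elements in both A and B
A = {11, 12, 29}
B = {11, 15}
A ∩ B = {11}

A ∩ B = {11}


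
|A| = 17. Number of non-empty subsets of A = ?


Total subsets = 2^n = 2^17 = 131072
Non-empty subsets exclude the empty set: 2^n - 1
= 131072 - 1
= 131071

Number of non-empty subsets = 131071


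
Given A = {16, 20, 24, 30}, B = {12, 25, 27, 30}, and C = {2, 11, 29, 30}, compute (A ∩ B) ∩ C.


A ∩ B = {30}
(A ∩ B) ∩ C = {30}

A ∩ B ∩ C = {30}


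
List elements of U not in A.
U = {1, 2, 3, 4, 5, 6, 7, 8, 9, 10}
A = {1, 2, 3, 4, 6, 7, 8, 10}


Aᶜ = U \ A = elements in U but not in A
U = {1, 2, 3, 4, 5, 6, 7, 8, 9, 10}
A = {1, 2, 3, 4, 6, 7, 8, 10}
Aᶜ = {5, 9}

Aᶜ = {5, 9}


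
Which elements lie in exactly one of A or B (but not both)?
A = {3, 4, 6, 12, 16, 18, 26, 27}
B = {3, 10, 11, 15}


A △ B = (A \ B) ∪ (B \ A) = elements in exactly one of A or B
A \ B = {4, 6, 12, 16, 18, 26, 27}
B \ A = {10, 11, 15}
A △ B = {4, 6, 10, 11, 12, 15, 16, 18, 26, 27}

A △ B = {4, 6, 10, 11, 12, 15, 16, 18, 26, 27}


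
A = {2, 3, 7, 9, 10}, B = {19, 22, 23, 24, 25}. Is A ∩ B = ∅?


Disjoint means A ∩ B = ∅.
A ∩ B = ∅
A ∩ B = ∅, so A and B are disjoint.

Yes, A and B are disjoint


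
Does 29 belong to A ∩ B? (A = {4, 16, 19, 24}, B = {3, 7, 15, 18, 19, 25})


A = {4, 16, 19, 24}, B = {3, 7, 15, 18, 19, 25}
A ∩ B = elements in both A and B
A ∩ B = {19}
Checking if 29 ∈ A ∩ B
29 is not in A ∩ B → False

29 ∉ A ∩ B


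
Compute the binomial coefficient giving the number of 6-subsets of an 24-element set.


C(n,k) = n! / (k!(n-k)!)
C(24,6) = 24! / (6!18!)
= 134596

C(24,6) = 134596


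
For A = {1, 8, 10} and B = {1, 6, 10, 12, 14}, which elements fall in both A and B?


A = {1, 8, 10}
B = {1, 6, 10, 12, 14}
Region: in both A and B
Elements: {1, 10}

Elements in both A and B: {1, 10}


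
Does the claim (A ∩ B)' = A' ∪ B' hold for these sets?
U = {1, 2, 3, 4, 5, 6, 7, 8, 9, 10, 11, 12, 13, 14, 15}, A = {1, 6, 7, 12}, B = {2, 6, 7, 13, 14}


LHS: A ∩ B = {6, 7}
(A ∩ B)' = U \ (A ∩ B) = {1, 2, 3, 4, 5, 8, 9, 10, 11, 12, 13, 14, 15}
A' = {2, 3, 4, 5, 8, 9, 10, 11, 13, 14, 15}, B' = {1, 3, 4, 5, 8, 9, 10, 11, 12, 15}
Claimed RHS: A' ∪ B' = {1, 2, 3, 4, 5, 8, 9, 10, 11, 12, 13, 14, 15}
Identity is VALID: LHS = RHS = {1, 2, 3, 4, 5, 8, 9, 10, 11, 12, 13, 14, 15} ✓

Identity is valid. (A ∩ B)' = A' ∪ B' = {1, 2, 3, 4, 5, 8, 9, 10, 11, 12, 13, 14, 15}


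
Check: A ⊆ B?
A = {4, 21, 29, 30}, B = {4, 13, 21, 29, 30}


A ⊆ B means every element of A is in B.
All elements of A are in B.
So A ⊆ B.

Yes, A ⊆ B


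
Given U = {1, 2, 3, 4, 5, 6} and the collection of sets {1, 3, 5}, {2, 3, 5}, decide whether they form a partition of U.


A partition requires: (1) non-empty parts, (2) pairwise disjoint, (3) union = U
Parts: {1, 3, 5}, {2, 3, 5}
Union of parts: {1, 2, 3, 5}
U = {1, 2, 3, 4, 5, 6}
All non-empty? True
Pairwise disjoint? False
Covers U? False

No, not a valid partition


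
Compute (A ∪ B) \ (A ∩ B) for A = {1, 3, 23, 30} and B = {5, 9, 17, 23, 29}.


A △ B = (A \ B) ∪ (B \ A) = elements in exactly one of A or B
A \ B = {1, 3, 30}
B \ A = {5, 9, 17, 29}
A △ B = {1, 3, 5, 9, 17, 29, 30}

A △ B = {1, 3, 5, 9, 17, 29, 30}


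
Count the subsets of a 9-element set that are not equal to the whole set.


Total subsets = 2^n = 2^9 = 512
Proper subsets exclude the set itself: 2^n - 1
= 512 - 1
= 511

Number of proper subsets = 511


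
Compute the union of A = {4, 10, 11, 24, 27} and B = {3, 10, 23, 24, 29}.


A ∪ B = all elements in A or B (or both)
A = {4, 10, 11, 24, 27}
B = {3, 10, 23, 24, 29}
A ∪ B = {3, 4, 10, 11, 23, 24, 27, 29}

A ∪ B = {3, 4, 10, 11, 23, 24, 27, 29}


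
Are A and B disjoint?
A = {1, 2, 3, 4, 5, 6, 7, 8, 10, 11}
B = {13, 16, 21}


Disjoint means A ∩ B = ∅.
A ∩ B = ∅
A ∩ B = ∅, so A and B are disjoint.

Yes, A and B are disjoint


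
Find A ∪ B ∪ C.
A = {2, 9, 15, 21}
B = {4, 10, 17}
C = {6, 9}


A ∪ B = {2, 4, 9, 10, 15, 17, 21}
(A ∪ B) ∪ C = {2, 4, 6, 9, 10, 15, 17, 21}

A ∪ B ∪ C = {2, 4, 6, 9, 10, 15, 17, 21}


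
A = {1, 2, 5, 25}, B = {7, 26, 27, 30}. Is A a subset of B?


A ⊆ B means every element of A is in B.
Elements in A not in B: {1, 2, 5, 25}
So A ⊄ B.

No, A ⊄ B


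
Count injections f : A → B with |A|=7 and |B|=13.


An injection sends each of |A| = 7 inputs to a distinct output in B.
# injections = |B|·(|B|-1)·…·(|B|-|A|+1) = 13! / (13 - 7)!
= 13 × 12 × 11 × 10 × 9 × 8 × 7
= 8648640

Number of injections = 8648640


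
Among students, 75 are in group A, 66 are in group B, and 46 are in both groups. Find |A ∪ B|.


|A ∪ B| = |A| + |B| - |A ∩ B|
= 75 + 66 - 46
= 95

|A ∪ B| = 95


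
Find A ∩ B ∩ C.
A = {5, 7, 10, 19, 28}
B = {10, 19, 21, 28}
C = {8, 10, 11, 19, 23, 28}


A ∩ B = {10, 19, 28}
(A ∩ B) ∩ C = {10, 19, 28}

A ∩ B ∩ C = {10, 19, 28}


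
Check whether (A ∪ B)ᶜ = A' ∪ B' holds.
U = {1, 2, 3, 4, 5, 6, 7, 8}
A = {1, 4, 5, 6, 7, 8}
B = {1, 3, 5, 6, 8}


LHS: A ∪ B = {1, 3, 4, 5, 6, 7, 8}
(A ∪ B)' = U \ (A ∪ B) = {2}
A' = {2, 3}, B' = {2, 4, 7}
Claimed RHS: A' ∪ B' = {2, 3, 4, 7}
Identity is INVALID: LHS = {2} but the RHS claimed here equals {2, 3, 4, 7}. The correct form is (A ∪ B)' = A' ∩ B'.

Identity is invalid: (A ∪ B)' = {2} but A' ∪ B' = {2, 3, 4, 7}. The correct De Morgan law is (A ∪ B)' = A' ∩ B'.


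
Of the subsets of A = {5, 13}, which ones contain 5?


A subset of A contains 5 iff the remaining 1 elements form any subset of A \ {5}.
Count: 2^(n-1) = 2^1 = 2
Subsets containing 5: {5}, {5, 13}

Subsets containing 5 (2 total): {5}, {5, 13}


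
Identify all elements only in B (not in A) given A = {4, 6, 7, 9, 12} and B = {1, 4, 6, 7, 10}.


A = {4, 6, 7, 9, 12}
B = {1, 4, 6, 7, 10}
Region: only in B (not in A)
Elements: {1, 10}

Elements only in B (not in A): {1, 10}


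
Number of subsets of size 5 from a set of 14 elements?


C(n,k) = n! / (k!(n-k)!)
C(14,5) = 14! / (5!9!)
= 2002

C(14,5) = 2002


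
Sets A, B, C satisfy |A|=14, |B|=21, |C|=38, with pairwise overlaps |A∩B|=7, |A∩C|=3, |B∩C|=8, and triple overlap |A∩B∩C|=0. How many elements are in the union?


|A∪B∪C| = |A|+|B|+|C| - |A∩B|-|A∩C|-|B∩C| + |A∩B∩C|
= 14+21+38 - 7-3-8 + 0
= 73 - 18 + 0
= 55

|A ∪ B ∪ C| = 55


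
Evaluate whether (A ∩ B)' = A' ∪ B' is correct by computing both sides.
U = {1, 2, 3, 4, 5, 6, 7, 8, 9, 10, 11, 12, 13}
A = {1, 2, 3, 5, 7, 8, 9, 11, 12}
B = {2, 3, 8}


LHS: A ∩ B = {2, 3, 8}
(A ∩ B)' = U \ (A ∩ B) = {1, 4, 5, 6, 7, 9, 10, 11, 12, 13}
A' = {4, 6, 10, 13}, B' = {1, 4, 5, 6, 7, 9, 10, 11, 12, 13}
Claimed RHS: A' ∪ B' = {1, 4, 5, 6, 7, 9, 10, 11, 12, 13}
Identity is VALID: LHS = RHS = {1, 4, 5, 6, 7, 9, 10, 11, 12, 13} ✓

Identity is valid. (A ∩ B)' = A' ∪ B' = {1, 4, 5, 6, 7, 9, 10, 11, 12, 13}


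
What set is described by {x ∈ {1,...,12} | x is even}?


Checking each candidate:
Condition: even numbers in {1,...,12}
Result = {2, 4, 6, 8, 10, 12}

{2, 4, 6, 8, 10, 12}


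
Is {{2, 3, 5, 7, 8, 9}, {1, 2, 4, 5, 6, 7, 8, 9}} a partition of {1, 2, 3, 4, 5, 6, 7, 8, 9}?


A partition requires: (1) non-empty parts, (2) pairwise disjoint, (3) union = U
Parts: {2, 3, 5, 7, 8, 9}, {1, 2, 4, 5, 6, 7, 8, 9}
Union of parts: {1, 2, 3, 4, 5, 6, 7, 8, 9}
U = {1, 2, 3, 4, 5, 6, 7, 8, 9}
All non-empty? True
Pairwise disjoint? False
Covers U? True

No, not a valid partition


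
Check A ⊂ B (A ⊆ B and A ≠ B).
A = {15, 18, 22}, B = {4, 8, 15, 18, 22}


A ⊂ B requires: A ⊆ B AND A ≠ B.
A ⊆ B? Yes
A = B? No
A ⊂ B: Yes (A is a proper subset of B)

Yes, A ⊂ B


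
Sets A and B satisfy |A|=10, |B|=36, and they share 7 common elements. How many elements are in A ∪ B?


|A ∪ B| = |A| + |B| - |A ∩ B|
= 10 + 36 - 7
= 39

|A ∪ B| = 39


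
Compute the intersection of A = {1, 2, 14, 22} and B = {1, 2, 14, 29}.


A ∩ B = elements in both A and B
A = {1, 2, 14, 22}
B = {1, 2, 14, 29}
A ∩ B = {1, 2, 14}

A ∩ B = {1, 2, 14}


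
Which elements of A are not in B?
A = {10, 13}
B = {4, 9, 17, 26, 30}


A \ B = elements in A but not in B
A = {10, 13}
B = {4, 9, 17, 26, 30}
Remove from A any elements in B
A \ B = {10, 13}

A \ B = {10, 13}


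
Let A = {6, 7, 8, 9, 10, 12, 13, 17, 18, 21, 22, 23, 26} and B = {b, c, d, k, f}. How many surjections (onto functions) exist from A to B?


n = |A| = 13, k = |B| = 5. Surjections via inclusion-exclusion:
S(n,k) = Σ(-1)^i × C(k,i) × (k-i)^n, i=0 to k
i=0: (-1)^0×C(5,0)×5^13 = 1220703125
i=1: (-1)^1×C(5,1)×4^13 = -335544320
i=2: (-1)^2×C(5,2)×3^13 = 15943230
i=3: (-1)^3×C(5,3)×2^13 = -81920
i=4: (-1)^4×C(5,4)×1^13 = 5
i=5: (-1)^5×C(5,5)×0^13 = 0
Total = 901020120

Number of surjections = 901020120


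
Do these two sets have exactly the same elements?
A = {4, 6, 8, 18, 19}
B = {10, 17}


Two sets are equal iff they have exactly the same elements.
A = {4, 6, 8, 18, 19}
B = {10, 17}
Differences: {4, 6, 8, 10, 17, 18, 19}
A ≠ B

No, A ≠ B


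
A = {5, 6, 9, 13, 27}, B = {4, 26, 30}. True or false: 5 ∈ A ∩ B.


A = {5, 6, 9, 13, 27}, B = {4, 26, 30}
A ∩ B = elements in both A and B
A ∩ B = ∅
Checking if 5 ∈ A ∩ B
5 is not in A ∩ B → False

5 ∉ A ∩ B


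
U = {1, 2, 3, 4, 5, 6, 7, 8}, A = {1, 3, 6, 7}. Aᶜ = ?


Aᶜ = U \ A = elements in U but not in A
U = {1, 2, 3, 4, 5, 6, 7, 8}
A = {1, 3, 6, 7}
Aᶜ = {2, 4, 5, 8}

Aᶜ = {2, 4, 5, 8}
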